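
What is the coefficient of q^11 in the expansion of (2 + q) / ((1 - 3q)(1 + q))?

Partial fractions give a closed form: a_n = (7/4)·3^n + (1/4)·(-1)^n.
At n = 11: a_11 = 310007.

310007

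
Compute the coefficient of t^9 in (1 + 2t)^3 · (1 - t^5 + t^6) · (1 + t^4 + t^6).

(1 + 2t)^3 has coefficients 1,6,12,8 for degrees 0…3.
(1 - t^5 + t^6) has coefficients 1,0,0,0,0,-1,1,0,0,0 for degrees 0…9.
Finally multiplying by (1 + t^4 + t^6), the product of all factors after the first has coefficients 1,0,0,0,1,-1,2,0,0,-1 for degrees 0…9.
[t^9] = 1·(-1) + 6·0 + 12·0 + 8·2 = 15.

15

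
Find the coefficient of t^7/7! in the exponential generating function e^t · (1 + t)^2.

The EGF product rule gives c_7 = Σ_{k_1+k_2=7} C(7; k_1,k_2) · ∏ g_i(k_i), where e^t gives (1)^k; (1+t)^2 gives the falling factorial (2)_k.
g_1(k) for k = 0…7: 1, 1, 1, 1, 1, 1, 1, 1.
g_2(k) for k = 0…7: 1, 2, 2, 0, 0, 0, 0, 0.
c_7 = Σ_k C(7,k)·g_1(k)·g_2(7−k) = 21·1·2 + 7·1·2 + 1·1·1 = 42 + 14 + 1 = 57.

57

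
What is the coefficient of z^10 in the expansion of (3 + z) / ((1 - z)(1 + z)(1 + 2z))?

3413

Partial fractions give a closed form: a_n = (2/3)·1^n + (-1)·(-1)^n + (10/3)·(-2)^n.
At n = 10: a_10 = 3413.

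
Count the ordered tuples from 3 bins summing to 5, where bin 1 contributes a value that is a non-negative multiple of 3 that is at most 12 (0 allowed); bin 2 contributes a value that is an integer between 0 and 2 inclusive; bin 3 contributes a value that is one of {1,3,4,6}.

The generating function for the choices is (1 + z³ + z⁶ + z⁹ + z¹²)·(1 + z + z²)·(z + z³ + z⁴ + z⁶); the count is [z⁵].
(1 + z³ + z⁶ + z⁹ + z¹²) has coefficients 1,0,0,1,0,0 for degrees 0…5.
(1 + z + z²) has coefficients 1,1,1,0,0,0 for degrees 0…5.
Finally multiplying by (z + z³ + z⁴ + z⁶), the product of all factors after the first has coefficients 0,1,1,2,2,2 for degrees 0…5.
[z⁵] = 1·2 + 1·1 = 3.

3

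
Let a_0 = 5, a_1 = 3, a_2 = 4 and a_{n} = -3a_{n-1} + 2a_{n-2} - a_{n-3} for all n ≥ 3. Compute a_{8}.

6671

The ordinary generating function has denominator 1 + 3x - 2x^2 + x^3.
Iterating the recurrence: a_0,…,a_{8} = 5, 3, 4, -11, 38, -140, 507, -1839, 6671.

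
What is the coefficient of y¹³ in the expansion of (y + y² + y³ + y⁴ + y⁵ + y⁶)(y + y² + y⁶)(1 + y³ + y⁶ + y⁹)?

(y + y² + y³ + y⁴ + y⁵ + y⁶) has coefficients 0,1,1,1,1,1,1 for degrees 0…6.
(y + y² + y⁶) has coefficients 0,1,1,0,0,0,1,0,0,0,0,0,0,0 for degrees 0…13.
Finally multiplying by (1 + y³ + y⁶ + y⁹), the product of all factors after the first has coefficients 0,1,1,0,1,1,1,1,1,1,1,1,1,0 for degrees 0…13.
[y¹³] = 1·1 + 1·1 + 1·1 + 1·1 + 1·1 + 1·1 = 6.

6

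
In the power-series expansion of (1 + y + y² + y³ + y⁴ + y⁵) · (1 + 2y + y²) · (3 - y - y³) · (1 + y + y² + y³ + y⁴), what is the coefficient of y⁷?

(1 + y + y² + y³ + y⁴ + y⁵) has coefficients 1,1,1,1,1,1 for degrees 0…5.
(1 + 2y + y²) has coefficients 1,2,1,0,0,0,0,0 for degrees 0…7.
Multiplying by (3 - y - y³) gives running coefficients 3,5,1,-2,-2,-1,0,0 for degrees 0…7.
Finally multiplying by (1 + y + y² + y³ + y⁴), the product of all factors after the first has coefficients 3,8,9,7,5,1,-4,-5 for degrees 0…7.
[y⁷] = 1·(-5) + 1·(-4) + 1·1 + 1·5 + 1·7 + 1·9 = 13.

13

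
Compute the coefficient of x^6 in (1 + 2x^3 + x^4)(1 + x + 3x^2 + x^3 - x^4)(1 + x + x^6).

13

(1 + 2x^3 + x^4) has coefficients 1,0,0,2,1 for degrees 0…4.
(1 + x + 3x^2 + x^3 - x^4) has coefficients 1,1,3,1,-1,0,0 for degrees 0…6.
Finally multiplying by (1 + x + x^6), the product of all factors after the first has coefficients 1,2,4,4,0,-1,1 for degrees 0…6.
[x^6] = 1·1 + 2·4 + 1·4 = 13.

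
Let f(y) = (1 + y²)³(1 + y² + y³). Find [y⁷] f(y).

3

(1 + y²)³ has coefficients 1,0,3,0,3,0,1 for degrees 0…6.
(1 + y² + y³) has coefficients 1,0,1,1,0,0,0,0 for degrees 0…7.
[y⁷] = 1·0 + 3·0 + 3·1 + 1·0 = 3.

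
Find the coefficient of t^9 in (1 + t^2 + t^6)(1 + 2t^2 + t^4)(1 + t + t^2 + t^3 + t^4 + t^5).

(1 + t^2 + t^6) has coefficients 1,0,1,0,0,0,1 for degrees 0…6.
(1 + 2t^2 + t^4) has coefficients 1,0,2,0,1,0,0,0,0,0 for degrees 0…9.
Finally multiplying by (1 + t + t^2 + t^3 + t^4 + t^5), the product of all factors after the first has coefficients 1,1,3,3,4,4,3,3,1,1 for degrees 0…9.
[t^9] = 1·1 + 1·3 + 1·3 = 7.

7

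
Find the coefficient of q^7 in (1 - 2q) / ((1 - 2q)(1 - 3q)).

2187

Partial fractions give a closed form: a_n = (1)·3^n.
At n = 7: a_7 = 2187.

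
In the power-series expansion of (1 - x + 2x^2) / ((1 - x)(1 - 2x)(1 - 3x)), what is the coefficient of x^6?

The denominator gives the recurrence a_n = 6a_(n−1) − 11a_(n−2) + 6a_(n−3) for n ≥ 3; the numerator fixes a_0 = 1, a_1 = 5, a_2 = 21.
Iterating: 1, 5, 21, 77, 261, 845, 2661, so a_6 = 2661.

2661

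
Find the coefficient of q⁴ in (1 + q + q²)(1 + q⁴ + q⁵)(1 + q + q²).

(1 + q + q²) has coefficients 1,1,1 for degrees 0…2.
(1 + q⁴ + q⁵) has coefficients 1,0,0,0,1 for degrees 0…4.
Finally multiplying by (1 + q + q²), the product of all factors after the first has coefficients 1,1,1,0,1 for degrees 0…4.
[q⁴] = 1·1 + 1·0 + 1·1 = 2.

2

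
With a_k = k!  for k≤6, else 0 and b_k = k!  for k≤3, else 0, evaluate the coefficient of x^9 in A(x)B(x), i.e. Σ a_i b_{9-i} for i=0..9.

The convolution is the t^9 coefficient of A(t)B(t).
Σ = 1·0 + 1·0 + 2·0 + 6·0 + 24·0 + 120·0 + 720·6 + 0·2 + 0·1 + 0·1 = 4320.

4320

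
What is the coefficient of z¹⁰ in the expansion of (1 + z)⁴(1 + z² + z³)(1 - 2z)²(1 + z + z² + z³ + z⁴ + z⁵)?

(1 + z)⁴ has coefficients 1,4,6,4,1 for degrees 0…4.
(1 + z² + z³) has coefficients 1,0,1,1,0,0,0,0,0,0,0 for degrees 0…10.
Multiplying by (1 - 2z)² gives running coefficients 1,-4,5,-3,0,4,0,0,0,0,0 for degrees 0…10.
Finally multiplying by (1 + z + z² + z³ + z⁴ + z⁵), the product of all factors after the first has coefficients 1,-3,2,-1,-1,3,2,6,1,4,4 for degrees 0…10.
[z¹⁰] = 1·4 + 4·4 + 6·1 + 4·6 + 1·2 = 52.

52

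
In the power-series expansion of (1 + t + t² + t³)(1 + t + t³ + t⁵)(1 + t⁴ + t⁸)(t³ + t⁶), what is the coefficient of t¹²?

(1 + t + t² + t³) has coefficients 1,1,1,1 for degrees 0…3.
(1 + t + t³ + t⁵) has coefficients 1,1,0,1,0,1,0,0,0,0,0,0,0 for degrees 0…12.
Multiplying by (1 + t⁴ + t⁸) gives running coefficients 1,1,0,1,1,2,0,1,1,2,0,1,0 for degrees 0…12.
Finally multiplying by (t³ + t⁶), the product of all factors after the first has coefficients 0,0,0,1,1,0,2,2,2,1,2,3,2 for degrees 0…12.
[t¹²] = 1·2 + 1·3 + 1·2 + 1·1 = 8.

8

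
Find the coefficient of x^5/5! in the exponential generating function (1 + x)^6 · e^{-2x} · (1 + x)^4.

2208

The EGF product rule gives c_5 = Σ_{k_1+k_2+k_3=5} C(5; k_1,k_2,k_3) · ∏ g_i(k_i), where (1+x)^6 gives the falling factorial (6)_k; e^{-2x} gives (-2)^k; (1+x)^4 gives the falling factorial (4)_k.
g_1(k) for k = 0…5: 1, 6, 30, 120, 360, 720.
g_2(k) for k = 0…5: 1, -2, 4, -8, 16, -32.
g_3(k) for k = 0…5: 1, 4, 12, 24, 24, 0.
First combine the last two factors: h(k) = Σ_j C(k,j)·g_2(j)·g_3(k−j) for k = 0…5: 1, 2, 0, -8, 8, 48.
c_5 = Σ_k C(5,k)·g_1(k)·h(5−k) = 1·1·48 + 5·6·8 + 10·30·(-8) + 5·360·2 + 1·720·1 = 48 + 240 − 2400 + 3600 + 720 = 2208.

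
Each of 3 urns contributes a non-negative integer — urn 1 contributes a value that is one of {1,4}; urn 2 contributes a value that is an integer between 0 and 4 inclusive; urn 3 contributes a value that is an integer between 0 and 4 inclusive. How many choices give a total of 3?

The generating function for the choices is (x + x⁴)·(1 + x + x² + x³ + x⁴)·(1 + x + x² + x³ + x⁴); the count is [x³].
(x + x⁴) has coefficients 0,1,0,0 for degrees 0…3.
(1 + x + x² + x³ + x⁴) has coefficients 1,1,1,1 for degrees 0…3.
Finally multiplying by (1 + x + x² + x³ + x⁴), the product of all factors after the first has coefficients 1,2,3,4 for degrees 0…3.
[x³] = 1·3 = 3.

3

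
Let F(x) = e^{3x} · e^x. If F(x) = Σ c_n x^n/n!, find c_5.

The EGF product rule gives c_5 = Σ_{k_1+k_2=5} C(5; k_1,k_2) · ∏ g_i(k_i), where e^{3x} gives (3)^k; e^x gives (1)^k.
g_1(k) for k = 0…5: 1, 3, 9, 27, 81, 243.
g_2(k) for k = 0…5: 1, 1, 1, 1, 1, 1.
c_5 = Σ_k C(5,k)·g_1(k)·g_2(5−k) = 1·1·1 + 5·3·1 + 10·9·1 + 10·27·1 + 5·81·1 + 1·243·1 = 1 + 15 + 90 + 270 + 405 + 243 = 1024.

1024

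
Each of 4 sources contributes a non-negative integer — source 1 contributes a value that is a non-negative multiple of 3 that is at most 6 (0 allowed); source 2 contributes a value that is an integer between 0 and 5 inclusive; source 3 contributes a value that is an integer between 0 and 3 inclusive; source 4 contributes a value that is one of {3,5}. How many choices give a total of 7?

9

The generating function for the choices is (1 + y³ + y⁶)·(1 + y + y² + y³ + y⁴ + y⁵)·(1 + y + y² + y³)·(y³ + y⁵); the count is [y⁷].
(1 + y³ + y⁶) has coefficients 1,0,0,1,0,0,1 for degrees 0…6.
(1 + y + y² + y³ + y⁴ + y⁵) has coefficients 1,1,1,1,1,1,0,0 for degrees 0…7.
Multiplying by (1 + y + y² + y³) gives running coefficients 1,2,3,4,4,4,3,2 for degrees 0…7.
Finally multiplying by (y³ + y⁵), the product of all factors after the first has coefficients 0,0,0,1,2,4,6,7 for degrees 0…7.
[y⁷] = 1·7 + 1·2 + 1·0 = 9.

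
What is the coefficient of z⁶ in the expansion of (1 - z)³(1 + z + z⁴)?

3

(1 - z)³ has coefficients 1,-3,3,-1 for degrees 0…3.
(1 + z + z⁴) has coefficients 1,1,0,0,1,0,0 for degrees 0…6.
[z⁶] = 1·0 − 3·0 + 3·1 − 1·0 = 3.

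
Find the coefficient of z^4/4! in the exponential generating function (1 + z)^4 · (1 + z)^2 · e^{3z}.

4149

The EGF product rule gives c_4 = Σ_{k_1+k_2+k_3=4} C(4; k_1,k_2,k_3) · ∏ g_i(k_i), where (1+z)^4 gives the falling factorial (4)_k; (1+z)^2 gives the falling factorial (2)_k; e^{3z} gives (3)^k.
g_1(k) for k = 0…4: 1, 4, 12, 24, 24.
g_2(k) for k = 0…4: 1, 2, 2, 0, 0.
g_3(k) for k = 0…4: 1, 3, 9, 27, 81.
First combine the last two factors: h(k) = Σ_j C(k,j)·g_2(j)·g_3(k−j) for k = 0…4: 1, 5, 23, 99, 405.
c_4 = Σ_k C(4,k)·g_1(k)·h(4−k) = 1·1·405 + 4·4·99 + 6·12·23 + 4·24·5 + 1·24·1 = 405 + 1584 + 1656 + 480 + 24 = 4149.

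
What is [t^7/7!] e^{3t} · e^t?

16384

The EGF product rule gives c_7 = Σ_{k_1+k_2=7} C(7; k_1,k_2) · ∏ g_i(k_i), where e^{3t} gives (3)^k; e^t gives (1)^k.
g_1(k) for k = 0…7: 1, 3, 9, 27, 81, 243, 729, 2187.
g_2(k) for k = 0…7: 1, 1, 1, 1, 1, 1, 1, 1.
c_7 = Σ_k C(7,k)·g_1(k)·g_2(7−k) = 1·1·1 + 7·3·1 + 21·9·1 + 35·27·1 + 35·81·1 + 21·243·1 + 7·729·1 + 1·2187·1 = 1 + 21 + 189 + 945 + 2835 + 5103 + 5103 + 2187 = 16384.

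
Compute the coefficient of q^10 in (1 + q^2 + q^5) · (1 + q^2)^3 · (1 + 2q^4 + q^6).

14

(1 + q^2 + q^5) has coefficients 1,0,1,0,0,1 for degrees 0…5.
(1 + q^2)^3 has coefficients 1,0,3,0,3,0,1,0,0,0,0 for degrees 0…10.
Finally multiplying by (1 + 2q^4 + q^6), the product of all factors after the first has coefficients 1,0,3,0,5,0,8,0,9,0,5 for degrees 0…10.
[q^10] = 1·5 + 1·9 + 1·0 = 14.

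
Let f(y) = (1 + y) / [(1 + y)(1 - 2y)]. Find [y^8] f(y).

256

The denominator gives the recurrence a_n = a_(n−1) + 2a_(n−2) for n ≥ 2; the numerator fixes a_0 = 1, a_1 = 2.
Iterating: 1, 2, 4, 8, 16, 32, 64, 128, 256, so a_8 = 256.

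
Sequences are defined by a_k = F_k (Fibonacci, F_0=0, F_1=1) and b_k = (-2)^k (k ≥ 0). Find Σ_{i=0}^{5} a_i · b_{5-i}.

15

The convolution is the x^5 coefficient of A(x)B(x).
Σ = 0·(-32) + 1·16 + 1·(-8) + 2·4 + 3·(-2) + 5·1 = 15.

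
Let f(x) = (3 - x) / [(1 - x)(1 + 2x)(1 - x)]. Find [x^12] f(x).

6381

The denominator gives the recurrence a_n = 3a_(n−2) − 2a_(n−3) for n ≥ 3; the numerator fixes a_0 = 3, a_1 = -1, a_2 = 9.
Iterating: 3, -1, 9, -9, 29, -45, 105, -193, 405, -789, 1601, -3177, 6381, so a_12 = 6381.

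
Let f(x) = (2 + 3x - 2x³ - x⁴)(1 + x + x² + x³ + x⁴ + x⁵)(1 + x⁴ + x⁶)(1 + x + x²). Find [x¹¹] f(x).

(2 + 3x - 2x³ - x⁴) has coefficients 2,3,0,-2,-1 for degrees 0…4.
(1 + x + x² + x³ + x⁴ + x⁵) has coefficients 1,1,1,1,1,1,0,0,0,0,0,0 for degrees 0…11.
Multiplying by (1 + x⁴ + x⁶) gives running coefficients 1,1,1,1,2,2,2,2,2,2,1,1 for degrees 0…11.
Finally multiplying by (1 + x + x²), the product of all factors after the first has coefficients 1,2,3,3,4,5,6,6,6,6,5,4 for degrees 0…11.
[x¹¹] = 2·4 + 3·5 − 2·6 − 1·6 = 5.

5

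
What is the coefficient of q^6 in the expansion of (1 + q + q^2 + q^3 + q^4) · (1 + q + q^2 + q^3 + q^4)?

3

(1 + q + q^2 + q^3 + q^4) has coefficients 1,1,1,1,1 for degrees 0…4.
(1 + q + q^2 + q^3 + q^4) has coefficients 1,1,1,1,1,0,0 for degrees 0…6.
[q^6] = 1·0 + 1·0 + 1·1 + 1·1 + 1·1 = 3.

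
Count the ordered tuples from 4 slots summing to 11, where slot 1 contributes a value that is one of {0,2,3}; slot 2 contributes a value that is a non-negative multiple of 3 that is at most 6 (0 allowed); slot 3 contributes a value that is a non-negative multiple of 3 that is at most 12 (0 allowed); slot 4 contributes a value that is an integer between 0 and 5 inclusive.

The generating function for the choices is (1 + t² + t³)·(1 + t³ + t⁶)·(1 + t³ + t⁶ + t⁹ + t¹²)·(1 + t + t² + t³ + t⁴ + t⁵); the count is [t¹¹].
(1 + t² + t³) has coefficients 1,0,1,1 for degrees 0…3.
(1 + t³ + t⁶) has coefficients 1,0,0,1,0,0,1,0,0,0,0,0 for degrees 0…11.
Multiplying by (1 + t³ + t⁶ + t⁹ + t¹²) gives running coefficients 1,0,0,2,0,0,3,0,0,3,0,0 for degrees 0…11.
Finally multiplying by (1 + t + t² + t³ + t⁴ + t⁵), the product of all factors after the first has coefficients 1,1,1,3,3,3,5,5,5,6,6,6 for degrees 0…11.
[t¹¹] = 1·6 + 1·6 + 1·5 = 17.

17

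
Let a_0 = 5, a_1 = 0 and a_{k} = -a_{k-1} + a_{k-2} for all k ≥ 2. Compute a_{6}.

25

The ordinary generating function has denominator 1 + t - t^2.
Iterating the recurrence: a_0,…,a_{6} = 5, 0, 5, -5, 10, -15, 25.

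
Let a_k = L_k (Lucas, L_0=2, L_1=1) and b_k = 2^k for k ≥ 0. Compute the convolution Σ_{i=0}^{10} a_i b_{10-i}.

5623

The convolution is the t^10 coefficient of A(t)B(t).
Σ = 2·1024 + 1·512 + 3·256 + 4·128 + 7·64 + 11·32 + 18·16 + 29·8 + 47·4 + 76·2 + 123·1 = 5623.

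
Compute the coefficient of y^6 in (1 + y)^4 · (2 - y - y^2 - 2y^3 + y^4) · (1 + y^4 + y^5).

(1 + y)^4 has coefficients 1,4,6,4,1 for degrees 0…4.
(2 - y - y^2 - 2y^3 + y^4) has coefficients 2,-1,-1,-2,1,0,0 for degrees 0…6.
Finally multiplying by (1 + y^4 + y^5), the product of all factors after the first has coefficients 2,-1,-1,-2,3,1,-2 for degrees 0…6.
[y^6] = 1·(-2) + 4·1 + 6·3 + 4·(-2) + 1·(-1) = 11.

11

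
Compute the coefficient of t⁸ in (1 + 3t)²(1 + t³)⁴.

(1 + 3t)² has coefficients 1,6,9 for degrees 0…2.
(1 + t³)⁴ has coefficients 1,0,0,4,0,0,6,0,0 for degrees 0…8.
[t⁸] = 1·0 + 6·0 + 9·6 = 54.

54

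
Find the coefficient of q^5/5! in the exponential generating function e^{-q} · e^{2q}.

The EGF product rule gives c_5 = Σ_{k_1+k_2=5} C(5; k_1,k_2) · ∏ g_i(k_i), where e^{-q} gives (-1)^k; e^{2q} gives (2)^k.
g_1(k) for k = 0…5: 1, -1, 1, -1, 1, -1.
g_2(k) for k = 0…5: 1, 2, 4, 8, 16, 32.
c_5 = Σ_k C(5,k)·g_1(k)·g_2(5−k) = 1·1·32 + 5·(-1)·16 + 10·1·8 + 10·(-1)·4 + 5·1·2 + 1·(-1)·1 = 32 − 80 + 80 − 40 + 10 − 1 = 1.

1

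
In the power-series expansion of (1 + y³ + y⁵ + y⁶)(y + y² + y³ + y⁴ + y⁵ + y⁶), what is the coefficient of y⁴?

2

(1 + y³ + y⁵ + y⁶) has coefficients 1,0,0,1,0 for degrees 0…4.
(y + y² + y³ + y⁴ + y⁵ + y⁶) has coefficients 0,1,1,1,1 for degrees 0…4.
[y⁴] = 1·1 + 1·1 = 2.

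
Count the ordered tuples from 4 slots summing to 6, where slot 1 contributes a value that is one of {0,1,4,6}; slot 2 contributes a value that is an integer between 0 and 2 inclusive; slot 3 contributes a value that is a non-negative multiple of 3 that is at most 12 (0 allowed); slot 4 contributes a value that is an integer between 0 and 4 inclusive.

14

The generating function for the choices is (1 + z + z^4 + z^6)·(1 + z + z^2)·(1 + z^3 + z^6 + z^9 + z^12)·(1 + z + z^2 + z^3 + z^4); the count is [z^6].
(1 + z + z^4 + z^6) has coefficients 1,1,0,0,1,0,1 for degrees 0…6.
(1 + z + z^2) has coefficients 1,1,1,0,0,0,0 for degrees 0…6.
Multiplying by (1 + z^3 + z^6 + z^9 + z^12) gives running coefficients 1,1,1,1,1,1,1 for degrees 0…6.
Finally multiplying by (1 + z + z^2 + z^3 + z^4), the product of all factors after the first has coefficients 1,2,3,4,5,5,5 for degrees 0…6.
[z^6] = 1·5 + 1·5 + 1·3 + 1·1 = 14.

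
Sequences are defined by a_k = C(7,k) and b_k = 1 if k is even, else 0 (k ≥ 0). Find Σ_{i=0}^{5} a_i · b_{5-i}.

This is [x^5] in the product of the two ordinary generating functions.
Σ = 1·0 + 7·1 + 21·0 + 35·1 + 35·0 + 21·1 = 63.

63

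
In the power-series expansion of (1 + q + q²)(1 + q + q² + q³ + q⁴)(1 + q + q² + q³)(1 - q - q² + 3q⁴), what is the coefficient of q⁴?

-1

(1 + q + q²) has coefficients 1,1,1 for degrees 0…2.
(1 + q + q² + q³ + q⁴) has coefficients 1,1,1,1,1 for degrees 0…4.
Multiplying by (1 + q + q² + q³) gives running coefficients 1,2,3,4,4 for degrees 0…4.
Finally multiplying by (1 - q - q² + 3q⁴), the product of all factors after the first has coefficients 1,1,0,-1,0 for degrees 0…4.
[q⁴] = 1·0 + 1·(-1) + 1·0 = -1.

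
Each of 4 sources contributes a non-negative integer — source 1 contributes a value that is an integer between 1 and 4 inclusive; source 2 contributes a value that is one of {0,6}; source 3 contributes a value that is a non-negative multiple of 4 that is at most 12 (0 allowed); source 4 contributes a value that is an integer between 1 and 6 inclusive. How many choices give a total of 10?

9

The generating function for the choices is (x + x^2 + x^3 + x^4)·(1 + x^6)·(1 + x^4 + x^8 + x^12)·(x + x^2 + x^3 + x^4 + x^5 + x^6); the count is [x^10].
(x + x^2 + x^3 + x^4) has coefficients 0,1,1,1,1 for degrees 0…4.
(1 + x^6) has coefficients 1,0,0,0,0,0,1,0,0,0,0 for degrees 0…10.
Multiplying by (1 + x^4 + x^8 + x^12) gives running coefficients 1,0,0,0,1,0,1,0,1,0,1 for degrees 0…10.
Finally multiplying by (x + x^2 + x^3 + x^4 + x^5 + x^6), the product of all factors after the first has coefficients 0,1,1,1,1,2,2,2,2,3,3 for degrees 0…10.
[x^10] = 1·3 + 1·2 + 1·2 + 1·2 = 9.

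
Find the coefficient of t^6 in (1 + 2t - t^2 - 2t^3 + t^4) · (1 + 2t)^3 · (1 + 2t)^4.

756

(1 + 2t - t^2 - 2t^3 + t^4) has coefficients 1,2,-1,-2,1 for degrees 0…4.
(1 + 2t)^3 has coefficients 1,6,12,8,0,0,0 for degrees 0…6.
Finally multiplying by (1 + 2t)^4, the product of all factors after the first has coefficients 1,14,84,280,560,672,448 for degrees 0…6.
[t^6] = 1·448 + 2·672 − 1·560 − 2·280 + 1·84 = 756.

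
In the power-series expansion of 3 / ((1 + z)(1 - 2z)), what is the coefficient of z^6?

Partial fractions give a closed form: a_n = (1)·(-1)^n + (2)·2^n.
At n = 6: a_6 = 129.

129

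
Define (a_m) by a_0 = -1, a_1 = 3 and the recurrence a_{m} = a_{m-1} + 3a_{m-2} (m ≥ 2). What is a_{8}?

The ordinary generating function has denominator 1 - q - 3q^2.
Iterating the recurrence: a_0,…,a_{8} = -1, 3, 0, 9, 9, 36, 63, 171, 360.

360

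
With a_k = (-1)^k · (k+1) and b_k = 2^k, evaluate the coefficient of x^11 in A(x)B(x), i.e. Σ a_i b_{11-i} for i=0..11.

This is [x^11] in the product of the two ordinary generating functions.
Σ = 1·2048 − 2·1024 + 3·512 − 4·256 + 5·128 − 6·64 + 7·32 − 8·16 + 9·8 − 10·4 + 11·2 − 12·1 = 906.

906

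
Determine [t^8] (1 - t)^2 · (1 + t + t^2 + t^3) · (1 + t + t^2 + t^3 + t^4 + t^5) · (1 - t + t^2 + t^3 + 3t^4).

(1 - t)^2 has coefficients 1,-2,1 for degrees 0…2.
(1 + t + t^2 + t^3) has coefficients 1,1,1,1,0,0,0,0,0 for degrees 0…8.
Multiplying by (1 + t + t^2 + t^3 + t^4 + t^5) gives running coefficients 1,2,3,4,4,4,3,2,1 for degrees 0…8.
Finally multiplying by (1 - t + t^2 + t^3 + 3t^4), the product of all factors after the first has coefficients 1,1,2,4,8,13,16,19,18 for degrees 0…8.
[t^8] = 1·18 − 2·19 + 1·16 = -4.

-4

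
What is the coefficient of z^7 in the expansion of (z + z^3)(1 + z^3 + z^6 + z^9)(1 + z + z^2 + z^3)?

3

(z + z^3) has coefficients 0,1,0,1 for degrees 0…3.
(1 + z^3 + z^6 + z^9) has coefficients 1,0,0,1,0,0,1,0 for degrees 0…7.
Finally multiplying by (1 + z + z^2 + z^3), the product of all factors after the first has coefficients 1,1,1,2,1,1,2,1 for degrees 0…7.
[z^7] = 1·2 + 1·1 = 3.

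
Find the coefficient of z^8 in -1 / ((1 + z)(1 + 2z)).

-511

The denominator gives the recurrence a_n = −3a_(n−1) − 2a_(n−2) for n ≥ 2; the numerator fixes a_0 = -1, a_1 = 3.
Iterating: -1, 3, -7, 15, -31, 63, -127, 255, -511, so a_8 = -511.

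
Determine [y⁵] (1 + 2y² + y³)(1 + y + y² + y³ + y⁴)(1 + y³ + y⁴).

(1 + 2y² + y³) has coefficients 1,0,2,1 for degrees 0…3.
(1 + y + y² + y³ + y⁴) has coefficients 1,1,1,1,1,0 for degrees 0…5.
Finally multiplying by (1 + y³ + y⁴), the product of all factors after the first has coefficients 1,1,1,2,3,2 for degrees 0…5.
[y⁵] = 1·2 + 2·2 + 1·1 = 7.

7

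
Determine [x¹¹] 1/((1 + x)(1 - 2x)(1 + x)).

The denominator gives the recurrence a_n = 3a_(n−2) + 2a_(n−3) for n ≥ 3; the numerator fixes a_0 = 1, a_1 = 0, a_2 = 3.
Iterating: 1, 0, 3, 2, 9, 12, 31, 54, 117, 224, 459, 906, so a_11 = 906.

906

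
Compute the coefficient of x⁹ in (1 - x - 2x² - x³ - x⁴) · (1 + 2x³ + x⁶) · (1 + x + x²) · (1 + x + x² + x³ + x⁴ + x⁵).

(1 - x - 2x² - x³ - x⁴) has coefficients 1,-1,-2,-1,-1 for degrees 0…4.
(1 + 2x³ + x⁶) has coefficients 1,0,0,2,0,0,1,0,0,0 for degrees 0…9.
Multiplying by (1 + x + x²) gives running coefficients 1,1,1,2,2,2,1,1,1,0 for degrees 0…9.
Finally multiplying by (1 + x + x² + x³ + x⁴ + x⁵), the product of all factors after the first has coefficients 1,2,3,5,7,9,9,9,9,7 for degrees 0…9.
[x⁹] = 1·7 − 1·9 − 2·9 − 1·9 − 1·9 = -38.

-38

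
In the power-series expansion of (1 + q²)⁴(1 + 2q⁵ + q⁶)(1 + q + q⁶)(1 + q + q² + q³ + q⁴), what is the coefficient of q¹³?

(1 + q²)⁴ has coefficients 1,0,4,0,6,0,4,0,1 for degrees 0…8.
(1 + 2q⁵ + q⁶) has coefficients 1,0,0,0,0,2,1,0,0,0,0,0,0,0 for degrees 0…13.
Multiplying by (1 + q + q⁶) gives running coefficients 1,1,0,0,0,2,4,1,0,0,0,2,1,0 for degrees 0…13.
Finally multiplying by (1 + q + q² + q³ + q⁴), the product of all factors after the first has coefficients 1,2,2,2,2,3,6,7,7,7,5,3,3,3 for degrees 0…13.
[q¹³] = 1·3 + 4·3 + 6·7 + 4·7 + 1·3 = 88.

88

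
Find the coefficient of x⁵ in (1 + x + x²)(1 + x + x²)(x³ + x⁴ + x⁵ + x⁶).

6

(1 + x + x²) has coefficients 1,1,1 for degrees 0…2.
(1 + x + x²) has coefficients 1,1,1,0,0,0 for degrees 0…5.
Finally multiplying by (x³ + x⁴ + x⁵ + x⁶), the product of all factors after the first has coefficients 0,0,0,1,2,3 for degrees 0…5.
[x⁵] = 1·3 + 1·2 + 1·1 = 6.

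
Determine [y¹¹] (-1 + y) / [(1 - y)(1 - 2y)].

-2048

The denominator gives the recurrence a_n = 3a_(n−1) − 2a_(n−2) for n ≥ 2; the numerator fixes a_0 = -1, a_1 = -2.
Iterating: -1, -2, -4, -8, -16, -32, -64, -128, -256, -512, -1024, -2048, so a_11 = -2048.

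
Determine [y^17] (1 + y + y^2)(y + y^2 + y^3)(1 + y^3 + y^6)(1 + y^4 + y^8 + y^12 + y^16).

(1 + y + y^2) has coefficients 1,1,1 for degrees 0…2.
(y + y^2 + y^3) has coefficients 0,1,1,1,0,0,0,0,0,0,0,0,0,0,0,0,0,0 for degrees 0…17.
Multiplying by (1 + y^3 + y^6) gives running coefficients 0,1,1,1,1,1,1,1,1,1,0,0,0,0,0,0,0,0 for degrees 0…17.
Finally multiplying by (1 + y^4 + y^8 + y^12 + y^16), the product of all factors after the first has coefficients 0,1,1,1,1,2,2,2,2,3,2,2,2,3,2,2,2,3 for degrees 0…17.
[y^17] = 1·3 + 1·2 + 1·2 = 7.

7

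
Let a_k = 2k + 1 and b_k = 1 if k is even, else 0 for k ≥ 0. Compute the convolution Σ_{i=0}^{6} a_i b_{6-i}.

28

The convolution is the x^6 coefficient of A(x)B(x).
Σ = 1·1 + 3·0 + 5·1 + 7·0 + 9·1 + 11·0 + 13·1 = 28.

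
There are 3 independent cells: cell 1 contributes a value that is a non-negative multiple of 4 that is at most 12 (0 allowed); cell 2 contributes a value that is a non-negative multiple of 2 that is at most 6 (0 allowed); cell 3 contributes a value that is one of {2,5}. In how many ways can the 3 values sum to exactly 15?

The generating function for the choices is (1 + x^4 + x^8 + x^12)·(1 + x^2 + x^4 + x^6)·(x^2 + x^5); the count is [x^15].
(1 + x^4 + x^8 + x^12) has coefficients 1,0,0,0,1,0,0,0,1,0,0,0,1 for degrees 0…12.
(1 + x^2 + x^4 + x^6) has coefficients 1,0,1,0,1,0,1,0,0,0,0,0,0,0,0,0 for degrees 0…15.
Finally multiplying by (x^2 + x^5), the product of all factors after the first has coefficients 0,0,1,0,1,1,1,1,1,1,0,1,0,0,0,0 for degrees 0…15.
[x^15] = 1·0 + 1·1 + 1·1 + 1·0 = 2.

2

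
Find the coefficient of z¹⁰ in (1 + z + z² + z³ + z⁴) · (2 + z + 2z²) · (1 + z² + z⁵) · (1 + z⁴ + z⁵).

23

(1 + z + z² + z³ + z⁴) has coefficients 1,1,1,1,1 for degrees 0…4.
(2 + z + 2z²) has coefficients 2,1,2,0,0,0,0,0,0,0,0 for degrees 0…10.
Multiplying by (1 + z² + z⁵) gives running coefficients 2,1,4,1,2,2,1,2,0,0,0 for degrees 0…10.
Finally multiplying by (1 + z⁴ + z⁵), the product of all factors after the first has coefficients 2,1,4,1,4,5,6,7,3,4,3 for degrees 0…10.
[z¹⁰] = 1·3 + 1·4 + 1·3 + 1·7 + 1·6 = 23.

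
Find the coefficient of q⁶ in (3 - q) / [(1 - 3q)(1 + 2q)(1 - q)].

Partial fractions give a closed form: a_n = (12/5)·3^n + (14/15)·(-2)^n + (-1/3)·1^n.
At n = 6: a_6 = 1809.

1809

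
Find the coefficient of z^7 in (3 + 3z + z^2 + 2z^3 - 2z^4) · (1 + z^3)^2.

(3 + 3z + z^2 + 2z^3 - 2z^4) has coefficients 3,3,1,2,-2 for degrees 0…4.
(1 + z^3)^2 has coefficients 1,0,0,2,0,0,1,0 for degrees 0…7.
[z^7] = 3·0 + 3·1 + 1·0 + 2·0 − 2·2 = -1.

-1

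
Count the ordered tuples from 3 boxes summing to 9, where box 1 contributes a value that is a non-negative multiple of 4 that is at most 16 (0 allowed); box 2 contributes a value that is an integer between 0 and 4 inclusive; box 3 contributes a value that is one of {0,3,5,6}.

The generating function for the choices is (1 + q⁴ + q⁸ + q¹² + q¹⁶)·(1 + q + q² + q³ + q⁴)·(1 + q³ + q⁵ + q⁶); the count is [q⁹].
(1 + q⁴ + q⁸ + q¹² + q¹⁶) has coefficients 1,0,0,0,1,0,0,0,1,0 for degrees 0…9.
(1 + q + q² + q³ + q⁴) has coefficients 1,1,1,1,1,0,0,0,0,0 for degrees 0…9.
Finally multiplying by (1 + q³ + q⁵ + q⁶), the product of all factors after the first has coefficients 1,1,1,2,2,2,3,3,2,2 for degrees 0…9.
[q⁹] = 1·2 + 1·2 + 1·1 = 5.

5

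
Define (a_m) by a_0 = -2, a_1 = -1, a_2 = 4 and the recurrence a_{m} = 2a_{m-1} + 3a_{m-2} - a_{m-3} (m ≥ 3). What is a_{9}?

5264

The ordinary generating function has denominator 1 - 2t - 3t^2 + t^3.
Iterating the recurrence: a_0,…,a_{9} = -2, -1, 4, 7, 27, 71, 216, 618, 1813, 5264.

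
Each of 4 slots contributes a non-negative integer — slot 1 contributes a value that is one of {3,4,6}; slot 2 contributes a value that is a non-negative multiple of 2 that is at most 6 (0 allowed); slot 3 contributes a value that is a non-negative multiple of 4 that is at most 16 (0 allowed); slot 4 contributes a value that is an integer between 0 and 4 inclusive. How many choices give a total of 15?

The generating function for the choices is (z^3 + z^4 + z^6)·(1 + z^2 + z^4 + z^6)·(1 + z^4 + z^8 + z^12 + z^16)·(1 + z + z^2 + z^3 + z^4); the count is [z^15].
(z^3 + z^4 + z^6) has coefficients 0,0,0,1,1,0,1 for degrees 0…6.
(1 + z^2 + z^4 + z^6) has coefficients 1,0,1,0,1,0,1,0,0,0,0,0,0,0,0,0 for degrees 0…15.
Multiplying by (1 + z^4 + z^8 + z^12 + z^16) gives running coefficients 1,0,1,0,2,0,2,0,2,0,2,0,2,0,2,0 for degrees 0…15.
Finally multiplying by (1 + z + z^2 + z^3 + z^4), the product of all factors after the first has coefficients 1,1,2,2,4,3,5,4,6,4,6,4,6,4,6,4 for degrees 0…15.
[z^15] = 1·6 + 1·4 + 1·4 = 14.

14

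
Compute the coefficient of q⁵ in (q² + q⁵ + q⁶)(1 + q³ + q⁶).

2

(q² + q⁵ + q⁶) has coefficients 0,0,1,0,0,1 for degrees 0…5.
(1 + q³ + q⁶) has coefficients 1,0,0,1,0,0 for degrees 0…5.
[q⁵] = 1·1 + 1·1 = 2.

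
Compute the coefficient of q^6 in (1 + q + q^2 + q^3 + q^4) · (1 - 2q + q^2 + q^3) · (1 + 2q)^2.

(1 + q + q^2 + q^3 + q^4) has coefficients 1,1,1,1,1 for degrees 0…4.
(1 - 2q + q^2 + q^3) has coefficients 1,-2,1,1,0,0,0 for degrees 0…6.
Finally multiplying by (1 + 2q)^2, the product of all factors after the first has coefficients 1,2,-3,-3,8,4,0 for degrees 0…6.
[q^6] = 1·0 + 1·4 + 1·8 + 1·(-3) + 1·(-3) = 6.

6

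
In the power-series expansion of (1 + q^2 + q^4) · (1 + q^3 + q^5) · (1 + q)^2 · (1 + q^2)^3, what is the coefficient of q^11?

(1 + q^2 + q^4) has coefficients 1,0,1,0,1 for degrees 0…4.
(1 + q^3 + q^5) has coefficients 1,0,0,1,0,1,0,0,0,0,0,0 for degrees 0…11.
Multiplying by (1 + q)^2 gives running coefficients 1,2,1,1,2,2,2,1,0,0,0,0 for degrees 0…11.
Finally multiplying by (1 + q^2)^3, the product of all factors after the first has coefficients 1,2,4,7,8,11,12,12,13,10,8,5 for degrees 0…11.
[q^11] = 1·5 + 1·10 + 1·12 = 27.

27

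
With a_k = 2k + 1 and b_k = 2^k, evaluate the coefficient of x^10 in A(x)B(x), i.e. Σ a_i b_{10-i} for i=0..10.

This is [x^10] in the product of the two ordinary generating functions.
Σ = 1·1024 + 3·512 + 5·256 + 7·128 + 9·64 + 11·32 + 13·16 + 15·8 + 17·4 + 19·2 + 21·1 = 6119.

6119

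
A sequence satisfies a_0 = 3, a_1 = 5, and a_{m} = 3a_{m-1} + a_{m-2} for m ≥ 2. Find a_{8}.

The ordinary generating function has denominator 1 - 3y - y^2.
Iterating the recurrence: a_0,…,a_{8} = 3, 5, 18, 59, 195, 644, 2127, 7025, 23202.

23202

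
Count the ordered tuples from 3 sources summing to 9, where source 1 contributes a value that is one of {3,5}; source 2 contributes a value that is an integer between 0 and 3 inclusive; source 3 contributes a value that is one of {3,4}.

The generating function for the choices is (t^3 + t^5)·(1 + t + t^2 + t^3)·(t^3 + t^4); the count is [t^9].
(t^3 + t^5) has coefficients 0,0,0,1,0,1 for degrees 0…5.
(1 + t + t^2 + t^3) has coefficients 1,1,1,1,0,0,0,0,0,0 for degrees 0…9.
Finally multiplying by (t^3 + t^4), the product of all factors after the first has coefficients 0,0,0,1,2,2,2,1,0,0 for degrees 0…9.
[t^9] = 1·2 + 1·2 = 4.

4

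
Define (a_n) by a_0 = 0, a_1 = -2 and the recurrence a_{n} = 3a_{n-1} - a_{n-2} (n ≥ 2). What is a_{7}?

-754

The ordinary generating function has denominator 1 - 3x + x^2.
Iterating the recurrence: a_0,…,a_{7} = 0, -2, -6, -16, -42, -110, -288, -754.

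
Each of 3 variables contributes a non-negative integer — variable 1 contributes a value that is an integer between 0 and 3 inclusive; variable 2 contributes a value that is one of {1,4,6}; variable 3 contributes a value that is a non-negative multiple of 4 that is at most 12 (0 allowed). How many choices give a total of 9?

The generating function for the choices is (1 + t + t² + t³)·(t + t⁴ + t⁶)·(1 + t⁴ + t⁸ + t¹²); the count is [t⁹].
(1 + t + t² + t³) has coefficients 1,1,1,1 for degrees 0…3.
(t + t⁴ + t⁶) has coefficients 0,1,0,0,1,0,1,0,0,0 for degrees 0…9.
Finally multiplying by (1 + t⁴ + t⁸ + t¹²), the product of all factors after the first has coefficients 0,1,0,0,1,1,1,0,1,1 for degrees 0…9.
[t⁹] = 1·1 + 1·1 + 1·0 + 1·1 = 3.

3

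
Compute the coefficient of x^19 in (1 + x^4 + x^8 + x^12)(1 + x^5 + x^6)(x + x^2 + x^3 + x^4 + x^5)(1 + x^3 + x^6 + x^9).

14

(1 + x^4 + x^8 + x^12) has coefficients 1,0,0,0,1,0,0,0,1,0,0,0,1 for degrees 0…12.
(1 + x^5 + x^6) has coefficients 1,0,0,0,0,1,1,0,0,0,0,0,0,0,0,0,0,0,0,0 for degrees 0…19.
Multiplying by (x + x^2 + x^3 + x^4 + x^5) gives running coefficients 0,1,1,1,1,1,1,2,2,2,2,1,0,0,0,0,0,0,0,0 for degrees 0…19.
Finally multiplying by (1 + x^3 + x^6 + x^9), the product of all factors after the first has coefficients 0,1,1,1,2,2,2,4,4,4,6,5,4,5,4,3,4,3,2,2 for degrees 0…19.
[x^19] = 1·2 + 1·3 + 1·5 + 1·4 = 14.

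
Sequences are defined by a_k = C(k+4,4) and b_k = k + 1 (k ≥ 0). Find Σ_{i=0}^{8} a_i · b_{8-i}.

The convolution is the x^8 coefficient of A(x)B(x).
Σ = 1·9 + 5·8 + 15·7 + 35·6 + 70·5 + 126·4 + 210·3 + 330·2 + 495·1 = 3003.

3003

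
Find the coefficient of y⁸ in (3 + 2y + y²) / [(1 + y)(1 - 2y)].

The denominator gives the recurrence a_n = a_(n−1) + 2a_(n−2) for n ≥ 3; the numerator fixes a_0 = 3, a_1 = 5, a_2 = 12.
Iterating: 3, 5, 12, 22, 46, 90, 182, 362, 726, so a_8 = 726.

726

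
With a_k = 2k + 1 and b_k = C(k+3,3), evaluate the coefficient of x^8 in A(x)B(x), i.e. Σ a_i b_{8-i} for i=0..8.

The convolution is the t^8 coefficient of A(t)B(t).
Σ = 1·165 + 3·120 + 5·84 + 7·56 + 9·35 + 11·20 + 13·10 + 15·4 + 17·1 = 2079.

2079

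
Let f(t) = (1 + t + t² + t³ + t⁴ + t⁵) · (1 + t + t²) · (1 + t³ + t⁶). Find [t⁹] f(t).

(1 + t + t² + t³ + t⁴ + t⁵) has coefficients 1,1,1,1,1,1 for degrees 0…5.
(1 + t + t²) has coefficients 1,1,1,0,0,0,0,0,0,0 for degrees 0…9.
Finally multiplying by (1 + t³ + t⁶), the product of all factors after the first has coefficients 1,1,1,1,1,1,1,1,1,0 for degrees 0…9.
[t⁹] = 1·0 + 1·1 + 1·1 + 1·1 + 1·1 + 1·1 = 5.

5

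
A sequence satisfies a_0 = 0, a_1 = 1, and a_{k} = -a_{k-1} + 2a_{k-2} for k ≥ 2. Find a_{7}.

The ordinary generating function has denominator 1 + x - 2x^2.
Iterating the recurrence: a_0,…,a_{7} = 0, 1, -1, 3, -5, 11, -21, 43.

43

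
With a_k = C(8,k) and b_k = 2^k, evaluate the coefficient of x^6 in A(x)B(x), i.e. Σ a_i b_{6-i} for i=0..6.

The convolution is the t^6 coefficient of A(t)B(t).
Σ = 1·64 + 8·32 + 28·16 + 56·8 + 70·4 + 56·2 + 28·1 = 1636.

1636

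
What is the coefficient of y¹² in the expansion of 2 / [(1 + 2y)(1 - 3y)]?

641006

Partial fractions give a closed form: a_n = (4/5)·(-2)^n + (6/5)·3^n.
At n = 12: a_12 = 641006.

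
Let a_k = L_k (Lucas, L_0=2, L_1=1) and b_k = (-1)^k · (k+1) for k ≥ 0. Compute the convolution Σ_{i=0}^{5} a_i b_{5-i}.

-10

The convolution is the t^5 coefficient of A(t)B(t).
Σ = 2·(-6) + 1·5 + 3·(-4) + 4·3 + 7·(-2) + 11·1 = -10.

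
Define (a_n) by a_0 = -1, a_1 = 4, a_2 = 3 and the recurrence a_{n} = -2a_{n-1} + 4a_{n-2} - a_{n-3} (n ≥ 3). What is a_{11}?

The ordinary generating function has denominator 1 + 2y - 4y^2 + y^3.
Iterating the recurrence: a_0,…,a_{11} = -1, 4, 3, 11, -14, 69, -205, 700, -2289, 7583, -25022, 82665.

82665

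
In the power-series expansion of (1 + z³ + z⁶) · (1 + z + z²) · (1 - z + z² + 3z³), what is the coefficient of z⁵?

4

(1 + z³ + z⁶) has coefficients 1,0,0,1,0,0 for degrees 0…5.
(1 + z + z²) has coefficients 1,1,1,0,0,0 for degrees 0…5.
Finally multiplying by (1 - z + z² + 3z³), the product of all factors after the first has coefficients 1,0,1,3,4,3 for degrees 0…5.
[z⁵] = 1·3 + 1·1 = 4.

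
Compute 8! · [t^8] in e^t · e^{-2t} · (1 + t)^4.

641

The EGF product rule gives c_8 = Σ_{k_1+k_2+k_3=8} C(8; k_1,k_2,k_3) · ∏ g_i(k_i), where e^t gives (1)^k; e^{-2t} gives (-2)^k; (1+t)^4 gives the falling factorial (4)_k.
g_1(k) for k = 0…8: 1, 1, 1, 1, 1, 1, 1, 1, 1.
g_2(k) for k = 0…8: 1, -2, 4, -8, 16, -32, 64, -128, 256.
g_3(k) for k = 0…8: 1, 4, 12, 24, 24, 0, 0, 0, 0.
First combine the last two factors: h(k) = Σ_j C(k,j)·g_2(j)·g_3(k−j) for k = 0…8: 1, 2, 0, -8, 8, 48, -224, 320, 1536.
c_8 = Σ_k C(8,k)·g_1(k)·h(8−k) = 1·1·1536 + 8·1·320 + 28·1·(-224) + 56·1·48 + 70·1·8 + 56·1·(-8) + 8·1·2 + 1·1·1 = 1536 + 2560 − 6272 + 2688 + 560 − 448 + 16 + 1 = 641.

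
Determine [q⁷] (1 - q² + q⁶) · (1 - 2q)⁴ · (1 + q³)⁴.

-88

(1 - q² + q⁶) has coefficients 1,0,-1,0,0,0,1 for degrees 0…6.
(1 - 2q)⁴ has coefficients 1,-8,24,-32,16,0,0,0 for degrees 0…7.
Finally multiplying by (1 + q³)⁴, the product of all factors after the first has coefficients 1,-8,24,-28,-16,96,-122,16 for degrees 0…7.
[q⁷] = 1·16 − 1·96 + 1·(-8) = -88.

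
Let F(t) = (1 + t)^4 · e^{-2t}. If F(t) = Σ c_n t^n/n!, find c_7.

The EGF product rule gives c_7 = Σ_{k_1+k_2=7} C(7; k_1,k_2) · ∏ g_i(k_i), where (1+t)^4 gives the falling factorial (4)_k; e^{-2t} gives (-2)^k.
g_1(k) for k = 0…7: 1, 4, 12, 24, 24, 0, 0, 0.
g_2(k) for k = 0…7: 1, -2, 4, -8, 16, -32, 64, -128.
c_7 = Σ_k C(7,k)·g_1(k)·g_2(7−k) = 1·1·(-128) + 7·4·64 + 21·12·(-32) + 35·24·16 + 35·24·(-8) = −128 + 1792 − 8064 + 13440 − 6720 = 320.

320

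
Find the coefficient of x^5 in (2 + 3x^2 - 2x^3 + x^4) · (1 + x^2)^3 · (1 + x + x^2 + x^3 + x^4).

(2 + 3x^2 - 2x^3 + x^4) has coefficients 2,0,3,-2,1 for degrees 0…4.
(1 + x^2)^3 has coefficients 1,0,3,0,3,0 for degrees 0…5.
Finally multiplying by (1 + x + x^2 + x^3 + x^4), the product of all factors after the first has coefficients 1,1,4,4,7,6 for degrees 0…5.
[x^5] = 2·6 + 3·4 − 2·4 + 1·1 = 17.

17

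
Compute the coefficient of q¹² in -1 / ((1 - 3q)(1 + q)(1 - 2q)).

-1190281

The denominator gives the recurrence a_n = 4a_(n−1) − a_(n−2) − 6a_(n−3) for n ≥ 3; the numerator fixes a_0 = -1, a_1 = -4, a_2 = -15.
Iterating: -1, -4, -15, -50, -161, -504, -1555, -4750, -14421, -43604, -131495, -395850, -1190281, so a_12 = -1190281.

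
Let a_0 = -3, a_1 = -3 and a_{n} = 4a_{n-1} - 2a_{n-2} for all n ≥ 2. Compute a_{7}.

-2376

The ordinary generating function has denominator 1 - 4y + 2y^2.
Iterating the recurrence: a_0,…,a_{7} = -3, -3, -6, -18, -60, -204, -696, -2376.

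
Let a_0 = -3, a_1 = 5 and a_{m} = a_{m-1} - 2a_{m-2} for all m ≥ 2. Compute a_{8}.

The ordinary generating function has denominator 1 - z + 2z^2.
Iterating the recurrence: a_0,…,a_{8} = -3, 5, 11, 1, -21, -23, 19, 65, 27.

27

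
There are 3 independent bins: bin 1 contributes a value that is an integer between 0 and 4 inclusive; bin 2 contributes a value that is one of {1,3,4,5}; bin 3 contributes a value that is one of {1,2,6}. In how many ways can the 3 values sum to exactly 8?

The generating function for the choices is (1 + z + z² + z³ + z⁴)·(z + z³ + z⁴ + z⁵)·(z + z² + z⁶); the count is [z⁸].
(1 + z + z² + z³ + z⁴) has coefficients 1,1,1,1,1 for degrees 0…4.
(z + z³ + z⁴ + z⁵) has coefficients 0,1,0,1,1,1,0,0,0 for degrees 0…8.
Finally multiplying by (z + z² + z⁶), the product of all factors after the first has coefficients 0,0,1,1,1,2,2,2,0 for degrees 0…8.
[z⁸] = 1·0 + 1·2 + 1·2 + 1·2 + 1·1 = 7.

7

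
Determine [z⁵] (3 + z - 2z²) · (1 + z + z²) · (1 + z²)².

2

(3 + z - 2z²) has coefficients 3,1,-2 for degrees 0…2.
(1 + z + z²) has coefficients 1,1,1,0,0,0 for degrees 0…5.
Finally multiplying by (1 + z²)², the product of all factors after the first has coefficients 1,1,3,2,3,1 for degrees 0…5.
[z⁵] = 3·1 + 1·3 − 2·2 = 2.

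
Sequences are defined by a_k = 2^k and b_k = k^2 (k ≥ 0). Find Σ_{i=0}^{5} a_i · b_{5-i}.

141

The convolution is the x^5 coefficient of A(x)B(x).
Σ = 1·25 + 2·16 + 4·9 + 8·4 + 16·1 + 32·0 = 141.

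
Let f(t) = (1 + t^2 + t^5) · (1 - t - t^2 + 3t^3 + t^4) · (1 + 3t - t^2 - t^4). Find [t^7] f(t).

(1 + t^2 + t^5) has coefficients 1,0,1,0,0,1 for degrees 0…5.
(1 - t - t^2 + 3t^3 + t^4) has coefficients 1,-1,-1,3,1,0,0,0 for degrees 0…7.
Finally multiplying by (1 + 3t - t^2 - t^4), the product of all factors after the first has coefficients 1,2,-5,1,10,1,0,-3 for degrees 0…7.
[t^7] = 1·(-3) + 1·1 + 1·(-5) = -7.

-7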